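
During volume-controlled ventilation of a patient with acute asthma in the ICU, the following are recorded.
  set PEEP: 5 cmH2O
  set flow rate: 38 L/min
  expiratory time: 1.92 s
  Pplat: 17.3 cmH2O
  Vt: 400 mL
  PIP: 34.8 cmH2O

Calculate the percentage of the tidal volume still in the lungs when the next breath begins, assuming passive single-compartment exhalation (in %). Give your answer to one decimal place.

11.8

Flow: 38 L/min ÷ 60 = 0.6333 L/s.
R = (PIP − Pplat)/V̇ = (34.8 − 17.3) / 0.6333 = 17.5/0.6333 = 27.633 cmH2O·s/L.
C = Vt/(Pplat − PEEP) = 400.0 / (17.3 − 5) = 400.0/12.3 = 32.52 mL/cmH2O.
τ = R × C = 27.633 × 0.03252 L/cmH2O = 0.8986 s.
Fraction remaining at end-expiration = e^(−Te/τ) = e^(−1.92/0.8986) = 0.118 → 11.8%.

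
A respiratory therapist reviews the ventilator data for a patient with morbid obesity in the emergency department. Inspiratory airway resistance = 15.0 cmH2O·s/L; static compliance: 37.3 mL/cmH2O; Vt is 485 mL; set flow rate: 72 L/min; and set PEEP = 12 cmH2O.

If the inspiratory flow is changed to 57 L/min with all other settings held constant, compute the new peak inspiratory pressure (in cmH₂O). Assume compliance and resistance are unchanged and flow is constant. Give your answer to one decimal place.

Flow: 72 L/min ÷ 60 = 1.2 L/s.
New flow: 57 L/min ÷ 60 = 0.95 L/s.
PIP = Vt/C + R·V̇ + PEEP (constant-flow equation of motion).
Only the resistive term changes: ΔPIP = R × ΔV̇ = 15.0 × (0.95 − 1.2) = 15.0 × -0.25 = -3.75 cmH2O.
Original PIP = 485/37.3 + 15.0×1.2 + 12 = 43.003 cmH2O; new PIP = 43.003 + (-3.75) = 39.253 cmH2O.

39.3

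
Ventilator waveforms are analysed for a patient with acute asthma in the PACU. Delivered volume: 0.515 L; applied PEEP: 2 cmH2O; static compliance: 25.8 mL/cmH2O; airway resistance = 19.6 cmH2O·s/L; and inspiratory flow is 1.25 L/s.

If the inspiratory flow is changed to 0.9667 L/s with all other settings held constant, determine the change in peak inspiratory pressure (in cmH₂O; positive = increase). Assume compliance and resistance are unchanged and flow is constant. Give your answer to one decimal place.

-5.6

PIP = Vt/C + R·V̇ + PEEP (constant-flow equation of motion).
Only the resistive term changes: ΔPIP = R × ΔV̇ = 19.6 × (0.9667 − 1.25) = 19.6 × -0.2833 = -5.553 cmH2O.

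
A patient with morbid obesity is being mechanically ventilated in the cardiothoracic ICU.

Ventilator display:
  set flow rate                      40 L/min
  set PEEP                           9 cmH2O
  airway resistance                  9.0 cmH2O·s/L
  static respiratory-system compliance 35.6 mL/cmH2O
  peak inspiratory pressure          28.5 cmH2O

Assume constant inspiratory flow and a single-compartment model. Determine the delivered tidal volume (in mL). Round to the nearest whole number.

481

Flow: 40 L/min ÷ 60 = 0.6667 L/s.
Equation of motion (constant flow): PIP = Vt/C + R·V̇ + PEEP.
Vt/C = PIP − R·V̇ − PEEP = 28.5 − 6.0 − 9 = 13.5 cmH2O.
Vt = C × 13.5 = 35.6 × 13.5 = 480.6 mL.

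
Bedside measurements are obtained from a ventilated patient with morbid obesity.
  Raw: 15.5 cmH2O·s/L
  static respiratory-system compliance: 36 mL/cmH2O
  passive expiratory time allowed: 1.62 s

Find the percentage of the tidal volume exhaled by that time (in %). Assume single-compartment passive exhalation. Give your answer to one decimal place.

94.5

τ = R × C = 15.5 × 36 mL/cmH2O = 15.5 × 0.036 L/cmH2O = 0.558 s.
Passive exhalation: V(t)/V₀ = e^(−t/τ) = e^(−1.62/0.558) = 0.05485.
Fraction exhaled = 1 − 0.05485 = 0.9452 → 94.52%.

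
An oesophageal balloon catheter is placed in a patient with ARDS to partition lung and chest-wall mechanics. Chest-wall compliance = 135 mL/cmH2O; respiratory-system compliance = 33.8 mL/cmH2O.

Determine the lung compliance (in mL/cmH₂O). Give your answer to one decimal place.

1/CL = 1/Crs − 1/Ccw.
1/CL = 1/33.8 − 1/135 = 0.02218.
CL = 45.086 mL/cmH2O.

45.1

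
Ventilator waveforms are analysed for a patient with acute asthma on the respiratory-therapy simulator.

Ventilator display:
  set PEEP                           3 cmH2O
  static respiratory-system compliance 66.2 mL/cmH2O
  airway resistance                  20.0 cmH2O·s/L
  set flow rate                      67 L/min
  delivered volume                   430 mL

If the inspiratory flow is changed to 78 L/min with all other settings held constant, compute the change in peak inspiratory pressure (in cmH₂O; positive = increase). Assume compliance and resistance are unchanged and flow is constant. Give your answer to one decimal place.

Flow: 67 L/min ÷ 60 = 1.1167 L/s.
New flow: 78 L/min ÷ 60 = 1.3 L/s.
PIP = Vt/C + R·V̇ + PEEP (constant-flow equation of motion).
Only the resistive term changes: ΔPIP = R × ΔV̇ = 20.0 × (1.3 − 1.1167) = 20.0 × 0.1833 = 3.666 cmH2O.

3.7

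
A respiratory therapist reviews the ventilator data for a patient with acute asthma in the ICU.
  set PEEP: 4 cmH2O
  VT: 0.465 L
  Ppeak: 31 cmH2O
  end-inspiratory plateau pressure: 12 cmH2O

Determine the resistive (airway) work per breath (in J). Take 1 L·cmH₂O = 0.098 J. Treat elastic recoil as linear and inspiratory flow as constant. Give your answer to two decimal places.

With constant inspiratory flow the resistive pressure is constant at PIP − Pplat = 31 − 12 = 19.0 cmH2O, so resistive work = 19.0 × 0.465 = 8.835 L·cmH2O.
× 0.098 J/(L·cmH2O) → 0.8658 J.

0.87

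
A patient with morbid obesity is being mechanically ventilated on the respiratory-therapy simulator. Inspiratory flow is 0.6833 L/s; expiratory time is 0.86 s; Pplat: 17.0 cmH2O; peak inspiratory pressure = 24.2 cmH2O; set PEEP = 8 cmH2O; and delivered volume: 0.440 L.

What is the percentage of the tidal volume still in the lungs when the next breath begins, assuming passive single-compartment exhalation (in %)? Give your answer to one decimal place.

18.8

R = (PIP − Pplat)/V̇ = (24.2 − 17.0) / 0.6833 = 7.2/0.6833 = 10.537 cmH2O·s/L.
C = Vt/(Pplat − PEEP) = 440.0 / (17.0 − 8) = 440.0/9.0 = 48.889 mL/cmH2O.
τ = R × C = 10.537 × 0.04889 L/cmH2O = 0.5152 s.
Fraction remaining at end-expiration = e^(−Te/τ) = e^(−0.86/0.5152) = 0.1884 → 18.84%.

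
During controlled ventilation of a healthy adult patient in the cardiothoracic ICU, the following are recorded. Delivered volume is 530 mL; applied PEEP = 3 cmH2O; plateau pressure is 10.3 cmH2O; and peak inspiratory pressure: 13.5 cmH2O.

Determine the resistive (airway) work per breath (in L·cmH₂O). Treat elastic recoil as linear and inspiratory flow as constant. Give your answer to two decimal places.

With constant inspiratory flow the resistive pressure is constant at PIP − Pplat = 13.5 − 10.3 = 3.2 cmH2O, so resistive work = 3.2 × 0.530 = 1.696 L·cmH2O.

1.70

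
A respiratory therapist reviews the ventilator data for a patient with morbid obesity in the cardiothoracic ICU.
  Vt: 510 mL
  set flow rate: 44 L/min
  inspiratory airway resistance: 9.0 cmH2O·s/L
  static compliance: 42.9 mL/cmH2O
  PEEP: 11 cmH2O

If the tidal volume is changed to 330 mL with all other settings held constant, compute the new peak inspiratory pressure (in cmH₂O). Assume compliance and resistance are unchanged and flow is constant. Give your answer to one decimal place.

Flow: 44 L/min ÷ 60 = 0.7333 L/s.
PIP = Vt/C + R·V̇ + PEEP (constant-flow equation of motion).
Only the elastic term changes: ΔPIP = ΔVt / C = (330 − 510) / 42.9 = -4.196 cmH2O.
Original PIP = 510/42.9 + 9.0×0.7333 + 11 = 29.488 cmH2O; new PIP = 29.488 + (-4.196) = 25.292 cmH2O.

25.3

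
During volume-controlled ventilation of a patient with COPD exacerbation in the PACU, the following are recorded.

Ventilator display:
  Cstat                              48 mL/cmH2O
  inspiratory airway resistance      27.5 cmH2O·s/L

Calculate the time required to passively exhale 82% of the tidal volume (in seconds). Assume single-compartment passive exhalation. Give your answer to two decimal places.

2.26

τ = R × C = 27.5 × 48 mL/cmH2O = 27.5 × 0.048 L/cmH2O = 1.32 s.
Exhaled fraction f = 1 − e^(−t/τ) → t = −τ·ln(1 − f) = −1.32·ln(0.18) = 2.264 s.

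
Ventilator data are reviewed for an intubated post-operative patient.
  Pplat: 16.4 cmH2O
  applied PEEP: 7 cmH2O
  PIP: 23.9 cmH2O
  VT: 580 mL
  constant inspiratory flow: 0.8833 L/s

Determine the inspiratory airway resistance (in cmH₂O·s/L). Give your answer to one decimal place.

8.5

Raw = (PIP − Pplat) / flow = (23.9 − 16.4) / 0.8833 = 7.5 / 0.8833 = 8.491 cmH2O·s/L.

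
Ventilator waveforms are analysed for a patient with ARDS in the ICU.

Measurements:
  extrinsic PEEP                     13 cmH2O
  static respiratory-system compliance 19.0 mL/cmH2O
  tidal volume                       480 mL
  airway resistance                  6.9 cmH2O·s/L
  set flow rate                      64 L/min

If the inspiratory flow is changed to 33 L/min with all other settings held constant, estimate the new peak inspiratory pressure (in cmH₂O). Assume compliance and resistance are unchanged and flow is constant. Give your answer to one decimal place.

Flow: 64 L/min ÷ 60 = 1.0667 L/s.
New flow: 33 L/min ÷ 60 = 0.55 L/s.
PIP = Vt/C + R·V̇ + PEEP (constant-flow equation of motion).
Only the resistive term changes: ΔPIP = R × ΔV̇ = 6.9 × (0.55 − 1.0667) = 6.9 × -0.5167 = -3.565 cmH2O.
Original PIP = 480/19.0 + 6.9×1.0667 + 13 = 45.623 cmH2O; new PIP = 45.623 + (-3.565) = 42.058 cmH2O.

42.1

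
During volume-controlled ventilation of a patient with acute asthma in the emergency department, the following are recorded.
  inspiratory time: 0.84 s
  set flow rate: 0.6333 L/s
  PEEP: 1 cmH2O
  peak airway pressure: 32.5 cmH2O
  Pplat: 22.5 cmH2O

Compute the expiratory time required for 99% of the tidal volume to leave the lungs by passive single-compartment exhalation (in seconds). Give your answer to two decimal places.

1.80

Vt = flow × Ti = 0.6333 L/s × 0.84 s × 1000 mL/L = 531.97 mL.
R = (PIP − Pplat)/V̇ = (32.5 − 22.5) / 0.6333 = 10.0/0.6333 = 15.79 cmH2O·s/L.
C = Vt/(Pplat − PEEP) = 531.97 / (22.5 − 1) = 531.97/21.5 = 24.743 mL/cmH2O.
τ = R × C = 15.79 × 0.02474 L/cmH2O = 0.3906 s.
t = −τ·ln(1 − 0.99) = −0.3906·ln(0.01) = 1.799 s.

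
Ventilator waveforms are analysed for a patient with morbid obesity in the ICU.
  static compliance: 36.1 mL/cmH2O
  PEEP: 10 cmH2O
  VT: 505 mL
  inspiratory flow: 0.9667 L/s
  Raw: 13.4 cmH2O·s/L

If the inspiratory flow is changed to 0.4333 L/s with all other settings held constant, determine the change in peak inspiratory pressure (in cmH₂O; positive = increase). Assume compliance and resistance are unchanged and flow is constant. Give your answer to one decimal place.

PIP = Vt/C + R·V̇ + PEEP (constant-flow equation of motion).
Only the resistive term changes: ΔPIP = R × ΔV̇ = 13.4 × (0.4333 − 0.9667) = 13.4 × -0.5334 = -7.148 cmH2O.

-7.1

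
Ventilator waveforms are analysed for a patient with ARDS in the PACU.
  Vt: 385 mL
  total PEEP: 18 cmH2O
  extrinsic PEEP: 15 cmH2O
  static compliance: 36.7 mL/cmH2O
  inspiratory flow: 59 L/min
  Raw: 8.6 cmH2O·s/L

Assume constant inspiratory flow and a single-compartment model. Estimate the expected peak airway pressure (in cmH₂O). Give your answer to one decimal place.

Flow: 59 L/min ÷ 60 = 0.9833 L/s.
Total PEEP = 18 cmH2O (set 15 + intrinsic 3); this is the baseline alveolar pressure.
Equation of motion (constant flow): PIP = Vt/C + R·V̇ + PEEP.
PIP = 385/36.7 + 8.6×0.9833 + 18 = 10.49 + 8.456 + 18 = 36.946 cmH2O.

36.9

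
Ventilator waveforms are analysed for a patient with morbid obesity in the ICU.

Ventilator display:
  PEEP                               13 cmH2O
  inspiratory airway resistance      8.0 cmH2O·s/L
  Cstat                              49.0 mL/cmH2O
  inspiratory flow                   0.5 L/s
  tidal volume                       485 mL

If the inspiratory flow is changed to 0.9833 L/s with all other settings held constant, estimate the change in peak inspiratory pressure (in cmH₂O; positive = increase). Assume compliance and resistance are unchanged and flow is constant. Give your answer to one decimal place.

3.9

PIP = Vt/C + R·V̇ + PEEP (constant-flow equation of motion).
Only the resistive term changes: ΔPIP = R × ΔV̇ = 8.0 × (0.9833 − 0.5) = 8.0 × 0.4833 = 3.866 cmH2O.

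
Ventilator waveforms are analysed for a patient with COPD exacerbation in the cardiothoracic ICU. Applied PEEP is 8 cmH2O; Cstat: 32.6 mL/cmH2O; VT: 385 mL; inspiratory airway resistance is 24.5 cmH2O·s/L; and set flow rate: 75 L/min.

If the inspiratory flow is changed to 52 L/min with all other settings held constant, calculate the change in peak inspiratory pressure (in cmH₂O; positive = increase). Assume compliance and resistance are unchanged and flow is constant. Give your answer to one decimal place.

Flow: 75 L/min ÷ 60 = 1.25 L/s.
New flow: 52 L/min ÷ 60 = 0.8667 L/s.
PIP = Vt/C + R·V̇ + PEEP (constant-flow equation of motion).
Only the resistive term changes: ΔPIP = R × ΔV̇ = 24.5 × (0.8667 − 1.25) = 24.5 × -0.3833 = -9.391 cmH2O.

-9.4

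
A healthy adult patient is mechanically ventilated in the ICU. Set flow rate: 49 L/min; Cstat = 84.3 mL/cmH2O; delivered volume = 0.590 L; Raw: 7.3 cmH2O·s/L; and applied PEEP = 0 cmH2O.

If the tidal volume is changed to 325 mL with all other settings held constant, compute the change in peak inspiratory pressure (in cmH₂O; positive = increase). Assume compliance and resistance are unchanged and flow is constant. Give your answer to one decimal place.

PIP = Vt/C + R·V̇ + PEEP (constant-flow equation of motion).
Only the elastic term changes: ΔPIP = ΔVt / C = (325 − 590) / 84.3 = -3.144 cmH2O.

-3.1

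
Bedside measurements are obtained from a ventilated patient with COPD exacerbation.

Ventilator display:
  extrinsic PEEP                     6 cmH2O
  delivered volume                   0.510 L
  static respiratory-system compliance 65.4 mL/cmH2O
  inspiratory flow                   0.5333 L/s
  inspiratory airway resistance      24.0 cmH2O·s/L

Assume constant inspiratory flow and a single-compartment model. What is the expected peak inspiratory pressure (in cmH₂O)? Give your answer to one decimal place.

Equation of motion (constant flow): PIP = Vt/C + R·V̇ + PEEP.
PIP = 510/65.4 + 24.0×0.5333 + 6 = 7.798 + 12.799 + 6 = 26.597 cmH2O.

26.6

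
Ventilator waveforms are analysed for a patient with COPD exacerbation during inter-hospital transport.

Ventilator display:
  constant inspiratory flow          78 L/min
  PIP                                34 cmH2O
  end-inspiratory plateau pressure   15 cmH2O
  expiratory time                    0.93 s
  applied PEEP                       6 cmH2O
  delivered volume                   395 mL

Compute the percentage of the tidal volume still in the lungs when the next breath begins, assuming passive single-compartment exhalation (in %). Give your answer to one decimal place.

Flow: 78 L/min ÷ 60 = 1.3 L/s.
R = (PIP − Pplat)/V̇ = (34 − 15) / 1.3 = 19.0/1.3 = 14.615 cmH2O·s/L.
C = Vt/(Pplat − PEEP) = 395.0 / (15 − 6) = 395.0/9.0 = 43.889 mL/cmH2O.
τ = R × C = 14.615 × 0.04389 L/cmH2O = 0.6415 s.
Fraction remaining at end-expiration = e^(−Te/τ) = e^(−0.93/0.6415) = 0.2346 → 23.46%.

23.5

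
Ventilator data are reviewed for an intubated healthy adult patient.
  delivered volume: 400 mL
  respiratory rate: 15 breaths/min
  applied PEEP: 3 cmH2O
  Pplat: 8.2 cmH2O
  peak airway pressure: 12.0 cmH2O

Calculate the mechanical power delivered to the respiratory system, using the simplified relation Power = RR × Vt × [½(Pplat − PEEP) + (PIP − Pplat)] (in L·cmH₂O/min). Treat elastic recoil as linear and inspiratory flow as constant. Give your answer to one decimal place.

38.4

Per-breath work = Vt × [½(Pplat−PEEP) + (PIP−Pplat)] = 0.400 × [0.5×5.2 + 3.8] = 0.400 × 6.4 = 2.56 L·cmH2O.
Power = 15 × 2.56 = 38.4 L·cmH2O/min.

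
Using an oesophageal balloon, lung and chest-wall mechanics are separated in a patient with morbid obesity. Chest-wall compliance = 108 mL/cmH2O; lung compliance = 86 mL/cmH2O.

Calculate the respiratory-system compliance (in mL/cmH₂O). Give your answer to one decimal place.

Lung and chest wall are elastances in series: 1/Crs = 1/CL + 1/Ccw.
1/Crs = 1/86 + 1/108 = 0.02089.
Crs = 47.87 mL/cmH2O.

47.9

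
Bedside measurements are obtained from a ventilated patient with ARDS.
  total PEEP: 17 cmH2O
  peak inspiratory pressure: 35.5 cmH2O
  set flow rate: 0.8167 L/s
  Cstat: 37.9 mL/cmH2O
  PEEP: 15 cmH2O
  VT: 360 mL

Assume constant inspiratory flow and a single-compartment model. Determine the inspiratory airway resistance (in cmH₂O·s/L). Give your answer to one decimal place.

11.0

Total PEEP = 17 cmH2O (set 15 + intrinsic 2); this is the baseline alveolar pressure.
Equation of motion (constant flow): PIP = Vt/C + R·V̇ + PEEP.
R·V̇ = PIP − Vt/C − PEEP = 35.5 − 360/37.9 − 17 = 35.5 − 9.499 − 17 = 9.001 cmH2O.
R = 9.001 / 0.8167 = 11.021 cmH2O·s/L.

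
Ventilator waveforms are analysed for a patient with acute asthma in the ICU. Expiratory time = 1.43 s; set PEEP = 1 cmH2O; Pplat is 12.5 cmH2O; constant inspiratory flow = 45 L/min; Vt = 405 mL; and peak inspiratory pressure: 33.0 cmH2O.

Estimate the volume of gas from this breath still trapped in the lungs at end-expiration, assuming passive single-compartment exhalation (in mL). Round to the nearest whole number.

Flow: 45 L/min ÷ 60 = 0.75 L/s.
R = (PIP − Pplat)/V̇ = (33.0 − 12.5) / 0.75 = 20.5/0.75 = 27.333 cmH2O·s/L.
C = Vt/(Pplat − PEEP) = 405.0 / (12.5 − 1) = 405.0/11.5 = 35.217 mL/cmH2O.
τ = R × C = 27.333 × 0.03522 L/cmH2O = 0.9627 s.
Fraction remaining = e^(−Te/τ) = e^(−1.43/0.9627) = 0.2264.
Trapped volume = 405.0 × 0.2264 = 91.692 mL.

92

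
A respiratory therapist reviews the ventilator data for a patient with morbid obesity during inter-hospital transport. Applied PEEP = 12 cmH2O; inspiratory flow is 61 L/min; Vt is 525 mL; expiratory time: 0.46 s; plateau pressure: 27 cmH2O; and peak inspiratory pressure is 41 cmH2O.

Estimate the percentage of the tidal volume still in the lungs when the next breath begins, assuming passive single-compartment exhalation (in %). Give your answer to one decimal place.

38.5

Flow: 61 L/min ÷ 60 = 1.0167 L/s.
R = (PIP − Pplat)/V̇ = (41 − 27) / 1.0167 = 14.0/1.0167 = 13.77 cmH2O·s/L.
C = Vt/(Pplat − PEEP) = 525.0 / (27 − 12) = 525.0/15.0 = 35.0 mL/cmH2O.
τ = R × C = 13.77 × 0.035 L/cmH2O = 0.482 s.
Fraction remaining at end-expiration = e^(−Te/τ) = e^(−0.46/0.482) = 0.3851 → 38.51%.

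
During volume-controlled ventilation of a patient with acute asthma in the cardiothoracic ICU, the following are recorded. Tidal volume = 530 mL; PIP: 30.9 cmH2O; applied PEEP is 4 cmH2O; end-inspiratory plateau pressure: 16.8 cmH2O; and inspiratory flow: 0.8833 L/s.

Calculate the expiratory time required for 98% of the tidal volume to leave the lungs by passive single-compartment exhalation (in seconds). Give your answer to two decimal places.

2.59

R = (PIP − Pplat)/V̇ = (30.9 − 16.8) / 0.8833 = 14.1/0.8833 = 15.963 cmH2O·s/L.
C = Vt/(Pplat − PEEP) = 530.0 / (16.8 − 4) = 530.0/12.8 = 41.406 mL/cmH2O.
τ = R × C = 15.963 × 0.04141 L/cmH2O = 0.661 s.
t = −τ·ln(1 − 0.98) = −0.661·ln(0.02) = 2.586 s.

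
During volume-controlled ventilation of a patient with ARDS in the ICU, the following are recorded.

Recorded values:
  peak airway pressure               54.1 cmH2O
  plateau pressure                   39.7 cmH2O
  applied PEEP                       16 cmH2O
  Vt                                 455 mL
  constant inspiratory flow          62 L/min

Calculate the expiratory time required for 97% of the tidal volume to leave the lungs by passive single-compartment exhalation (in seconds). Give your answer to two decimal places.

0.94

Flow: 62 L/min ÷ 60 = 1.0333 L/s.
R = (PIP − Pplat)/V̇ = (54.1 − 39.7) / 1.0333 = 14.4/1.0333 = 13.936 cmH2O·s/L.
C = Vt/(Pplat − PEEP) = 455.0 / (39.7 − 16) = 455.0/23.7 = 19.198 mL/cmH2O.
τ = R × C = 13.936 × 0.0192 L/cmH2O = 0.2676 s.
t = −τ·ln(1 − 0.97) = −0.2676·ln(0.03) = 0.9384 s.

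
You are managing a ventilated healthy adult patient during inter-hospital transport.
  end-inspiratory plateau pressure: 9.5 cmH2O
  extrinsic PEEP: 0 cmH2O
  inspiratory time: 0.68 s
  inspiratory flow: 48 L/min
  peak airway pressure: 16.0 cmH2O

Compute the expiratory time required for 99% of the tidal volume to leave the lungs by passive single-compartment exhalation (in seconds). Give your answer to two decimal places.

2.14

Flow: 48 L/min ÷ 60 = 0.8 L/s.
Vt = flow × Ti = 0.8 L/s × 0.68 s × 1000 mL/L = 544.0 mL.
R = (PIP − Pplat)/V̇ = (16.0 − 9.5) / 0.8 = 6.5/0.8 = 8.125 cmH2O·s/L.
C = Vt/(Pplat − PEEP) = 544.0 / (9.5 − 0) = 544.0/9.5 = 57.263 mL/cmH2O.
τ = R × C = 8.125 × 0.05726 L/cmH2O = 0.4652 s.
t = −τ·ln(1 − 0.99) = −0.4652·ln(0.01) = 2.142 s.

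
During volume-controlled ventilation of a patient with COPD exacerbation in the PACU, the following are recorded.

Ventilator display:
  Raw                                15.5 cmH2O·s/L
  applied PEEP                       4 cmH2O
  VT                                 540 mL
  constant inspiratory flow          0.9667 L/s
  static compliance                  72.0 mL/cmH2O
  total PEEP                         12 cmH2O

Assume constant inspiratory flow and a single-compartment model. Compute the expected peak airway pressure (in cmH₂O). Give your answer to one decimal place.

34.5

Total PEEP = 12 cmH2O (set 4 + intrinsic 8); this is the baseline alveolar pressure.
Equation of motion (constant flow): PIP = Vt/C + R·V̇ + PEEP.
PIP = 540/72.0 + 15.5×0.9667 + 12 = 7.5 + 14.984 + 12 = 34.484 cmH2O.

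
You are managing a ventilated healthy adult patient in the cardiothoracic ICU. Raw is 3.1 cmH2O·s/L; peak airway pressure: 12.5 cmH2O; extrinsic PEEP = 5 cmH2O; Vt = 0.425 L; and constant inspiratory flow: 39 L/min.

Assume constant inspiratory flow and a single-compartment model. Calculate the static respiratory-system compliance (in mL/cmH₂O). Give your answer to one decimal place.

Flow: 39 L/min ÷ 60 = 0.65 L/s.
Equation of motion (constant flow): PIP = Vt/C + R·V̇ + PEEP.
Vt/C = PIP − R·V̇ − PEEP = 12.5 − 3.1×0.65 − 5 = 12.5 − 2.015 − 5 = 5.485 cmH2O.
C = Vt / 5.485 = 425 / 5.485 = 77.484 mL/cmH2O.

77.5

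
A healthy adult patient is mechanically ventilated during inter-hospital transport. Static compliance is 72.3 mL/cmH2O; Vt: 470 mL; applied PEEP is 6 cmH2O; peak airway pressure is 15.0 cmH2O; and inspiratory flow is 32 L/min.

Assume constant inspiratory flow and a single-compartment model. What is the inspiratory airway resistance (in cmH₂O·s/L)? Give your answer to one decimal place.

Flow: 32 L/min ÷ 60 = 0.5333 L/s.
Equation of motion (constant flow): PIP = Vt/C + R·V̇ + PEEP.
R·V̇ = PIP − Vt/C − PEEP = 15.0 − 470/72.3 − 6 = 15.0 − 6.501 − 6 = 2.499 cmH2O.
R = 2.499 / 0.5333 = 4.686 cmH2O·s/L.

4.7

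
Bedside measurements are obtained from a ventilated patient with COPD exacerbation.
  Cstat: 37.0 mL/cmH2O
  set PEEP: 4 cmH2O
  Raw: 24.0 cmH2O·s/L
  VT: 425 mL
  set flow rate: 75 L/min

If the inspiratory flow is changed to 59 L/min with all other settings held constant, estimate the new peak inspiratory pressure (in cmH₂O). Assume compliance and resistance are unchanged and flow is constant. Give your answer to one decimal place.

39.1

Flow: 75 L/min ÷ 60 = 1.25 L/s.
New flow: 59 L/min ÷ 60 = 0.9833 L/s.
PIP = Vt/C + R·V̇ + PEEP (constant-flow equation of motion).
Only the resistive term changes: ΔPIP = R × ΔV̇ = 24.0 × (0.9833 − 1.25) = 24.0 × -0.2667 = -6.401 cmH2O.
Original PIP = 425/37.0 + 24.0×1.25 + 4 = 45.486 cmH2O; new PIP = 45.486 + (-6.401) = 39.085 cmH2O.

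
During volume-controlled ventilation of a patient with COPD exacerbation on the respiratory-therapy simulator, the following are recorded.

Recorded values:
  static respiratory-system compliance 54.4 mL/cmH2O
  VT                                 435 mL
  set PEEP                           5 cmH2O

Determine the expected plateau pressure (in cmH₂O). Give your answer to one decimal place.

Pplat = PEEP + Vt / Cstat = 5 + 435 / 54.4 = 5 + 7.996 = 12.996 cmH2O.

13.0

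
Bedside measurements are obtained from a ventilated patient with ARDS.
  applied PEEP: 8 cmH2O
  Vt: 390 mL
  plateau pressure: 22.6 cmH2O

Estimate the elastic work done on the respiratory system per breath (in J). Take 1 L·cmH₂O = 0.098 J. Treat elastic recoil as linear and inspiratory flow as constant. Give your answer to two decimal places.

0.28

Elastic work ≈ ½ × (Pplat − PEEP) × Vt = 0.5 × (22.6 − 8) × 0.390 L = 0.5 × 14.6 × 0.390 = 2.847 L·cmH2O.
× 0.098 J/(L·cmH2O) → 0.279 J.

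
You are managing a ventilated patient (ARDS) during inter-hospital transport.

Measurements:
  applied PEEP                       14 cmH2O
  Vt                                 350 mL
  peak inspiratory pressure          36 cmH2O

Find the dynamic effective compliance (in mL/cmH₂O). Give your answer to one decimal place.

Dynamic compliance = Vt / (PIP − PEEP) = 350 / (36 − 14) = 350 / 22.0 = 15.909 mL/cmH2O.

15.9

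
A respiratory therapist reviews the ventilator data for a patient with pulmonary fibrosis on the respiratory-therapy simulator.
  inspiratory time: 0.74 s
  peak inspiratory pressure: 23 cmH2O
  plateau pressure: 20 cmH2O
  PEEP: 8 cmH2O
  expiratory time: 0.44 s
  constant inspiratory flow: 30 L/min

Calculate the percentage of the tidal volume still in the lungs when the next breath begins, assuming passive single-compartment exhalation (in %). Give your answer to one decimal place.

9.3

Flow: 30 L/min ÷ 60 = 0.5 L/s.
Vt = flow × Ti = 0.5 L/s × 0.74 s × 1000 mL/L = 370.0 mL.
R = (PIP − Pplat)/V̇ = (23 − 20) / 0.5 = 3.0/0.5 = 6.0 cmH2O·s/L.
C = Vt/(Pplat − PEEP) = 370.0 / (20 − 8) = 370.0/12.0 = 30.833 mL/cmH2O.
τ = R × C = 6.0 × 0.03083 L/cmH2O = 0.185 s.
Fraction remaining at end-expiration = e^(−Te/τ) = e^(−0.44/0.185) = 0.0927 → 9.27%.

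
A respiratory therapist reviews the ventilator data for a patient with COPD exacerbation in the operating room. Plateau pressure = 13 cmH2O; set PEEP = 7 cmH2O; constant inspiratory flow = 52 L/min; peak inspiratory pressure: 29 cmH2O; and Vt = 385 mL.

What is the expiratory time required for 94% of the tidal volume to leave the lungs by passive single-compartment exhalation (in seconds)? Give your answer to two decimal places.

Flow: 52 L/min ÷ 60 = 0.8667 L/s.
R = (PIP − Pplat)/V̇ = (29 − 13) / 0.8667 = 16.0/0.8667 = 18.461 cmH2O·s/L.
C = Vt/(Pplat − PEEP) = 385.0 / (13 − 7) = 385.0/6.0 = 64.167 mL/cmH2O.
τ = R × C = 18.461 × 0.06417 L/cmH2O = 1.185 s.
t = −τ·ln(1 − 0.94) = −1.185·ln(0.06) = 3.334 s.

3.33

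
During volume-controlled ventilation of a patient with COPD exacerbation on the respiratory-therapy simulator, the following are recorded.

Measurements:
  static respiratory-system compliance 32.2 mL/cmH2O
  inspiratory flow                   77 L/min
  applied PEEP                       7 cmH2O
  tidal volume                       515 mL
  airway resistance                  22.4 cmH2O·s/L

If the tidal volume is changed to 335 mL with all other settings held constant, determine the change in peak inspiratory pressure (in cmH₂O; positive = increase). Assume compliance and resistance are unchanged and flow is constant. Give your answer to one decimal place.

PIP = Vt/C + R·V̇ + PEEP (constant-flow equation of motion).
Only the elastic term changes: ΔPIP = ΔVt / C = (335 − 515) / 32.2 = -5.59 cmH2O.

-5.6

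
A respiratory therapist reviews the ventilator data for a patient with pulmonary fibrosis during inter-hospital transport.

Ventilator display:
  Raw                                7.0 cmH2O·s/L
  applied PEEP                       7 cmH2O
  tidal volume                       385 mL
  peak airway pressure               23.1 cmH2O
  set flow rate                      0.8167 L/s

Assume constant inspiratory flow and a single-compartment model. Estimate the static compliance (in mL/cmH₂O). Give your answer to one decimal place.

37.1

Equation of motion (constant flow): PIP = Vt/C + R·V̇ + PEEP.
Vt/C = PIP − R·V̇ − PEEP = 23.1 − 7.0×0.8167 − 7 = 23.1 − 5.717 − 7 = 10.383 cmH2O.
C = Vt / 10.383 = 385 / 10.383 = 37.08 mL/cmH2O.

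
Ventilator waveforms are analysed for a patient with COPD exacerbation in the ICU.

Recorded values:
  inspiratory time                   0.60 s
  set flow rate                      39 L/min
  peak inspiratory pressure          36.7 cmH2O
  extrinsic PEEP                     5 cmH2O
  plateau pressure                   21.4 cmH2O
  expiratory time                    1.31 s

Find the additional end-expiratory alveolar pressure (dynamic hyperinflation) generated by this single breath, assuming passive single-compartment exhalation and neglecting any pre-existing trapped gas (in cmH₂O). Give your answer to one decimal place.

1.6

Flow: 39 L/min ÷ 60 = 0.65 L/s.
Vt = flow × Ti = 0.65 L/s × 0.60 s × 1000 mL/L = 390.0 mL.
R = (PIP − Pplat)/V̇ = (36.7 − 21.4) / 0.65 = 15.3/0.65 = 23.538 cmH2O·s/L.
C = Vt/(Pplat − PEEP) = 390.0 / (21.4 − 5) = 390.0/16.4 = 23.78 mL/cmH2O.
τ = R × C = 23.538 × 0.02378 L/cmH2O = 0.5597 s.
Fraction remaining = e^(−Te/τ) = e^(−1.31/0.5597) = 0.09628; trapped volume = 390.0 × 0.09628 = 37.549 mL.
Additional alveolar pressure from trapping ≈ V_trapped / C = 37.549 / 23.78 = 1.579 cmH2O.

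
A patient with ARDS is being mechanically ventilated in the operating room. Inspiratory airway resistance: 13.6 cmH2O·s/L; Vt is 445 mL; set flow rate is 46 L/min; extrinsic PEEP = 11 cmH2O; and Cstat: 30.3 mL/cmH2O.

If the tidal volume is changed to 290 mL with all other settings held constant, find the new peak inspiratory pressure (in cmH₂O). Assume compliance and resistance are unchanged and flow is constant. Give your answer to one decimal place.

Flow: 46 L/min ÷ 60 = 0.7667 L/s.
PIP = Vt/C + R·V̇ + PEEP (constant-flow equation of motion).
Only the elastic term changes: ΔPIP = ΔVt / C = (290 − 445) / 30.3 = -5.116 cmH2O.
Original PIP = 445/30.3 + 13.6×0.7667 + 11 = 36.114 cmH2O; new PIP = 36.114 + (-5.116) = 30.998 cmH2O.

31.0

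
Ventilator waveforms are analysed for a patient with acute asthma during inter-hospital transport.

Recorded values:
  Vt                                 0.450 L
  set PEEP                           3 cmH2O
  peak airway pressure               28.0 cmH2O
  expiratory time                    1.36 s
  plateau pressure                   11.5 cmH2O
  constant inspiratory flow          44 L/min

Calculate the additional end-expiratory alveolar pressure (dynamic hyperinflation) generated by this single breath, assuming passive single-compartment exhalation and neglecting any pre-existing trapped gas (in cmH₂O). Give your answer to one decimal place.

2.7

Flow: 44 L/min ÷ 60 = 0.7333 L/s.
R = (PIP − Pplat)/V̇ = (28.0 − 11.5) / 0.7333 = 16.5/0.7333 = 22.501 cmH2O·s/L.
C = Vt/(Pplat − PEEP) = 450.0 / (11.5 − 3) = 450.0/8.5 = 52.941 mL/cmH2O.
τ = R × C = 22.501 × 0.05294 L/cmH2O = 1.191 s.
Fraction remaining = e^(−Te/τ) = e^(−1.36/1.191) = 0.3192; trapped volume = 450.0 × 0.3192 = 143.64 mL.
Additional alveolar pressure from trapping ≈ V_trapped / C = 143.64 / 52.941 = 2.713 cmH2O.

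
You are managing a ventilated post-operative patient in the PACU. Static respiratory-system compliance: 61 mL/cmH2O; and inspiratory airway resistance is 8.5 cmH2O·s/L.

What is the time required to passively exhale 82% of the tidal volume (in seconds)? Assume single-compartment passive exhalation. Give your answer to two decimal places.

0.89

τ = R × C = 8.5 × 61 mL/cmH2O = 8.5 × 0.061 L/cmH2O = 0.5185 s.
Exhaled fraction f = 1 − e^(−t/τ) → t = −τ·ln(1 − f) = −0.5185·ln(0.18) = 0.8891 s.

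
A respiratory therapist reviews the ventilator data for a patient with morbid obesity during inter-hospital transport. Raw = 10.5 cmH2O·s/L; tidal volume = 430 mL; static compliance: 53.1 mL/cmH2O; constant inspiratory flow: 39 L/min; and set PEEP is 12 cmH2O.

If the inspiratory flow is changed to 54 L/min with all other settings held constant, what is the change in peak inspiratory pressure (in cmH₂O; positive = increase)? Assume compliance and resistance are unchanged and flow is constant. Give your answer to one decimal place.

2.6

Flow: 39 L/min ÷ 60 = 0.65 L/s.
New flow: 54 L/min ÷ 60 = 0.9 L/s.
PIP = Vt/C + R·V̇ + PEEP (constant-flow equation of motion).
Only the resistive term changes: ΔPIP = R × ΔV̇ = 10.5 × (0.9 − 0.65) = 10.5 × 0.25 = 2.625 cmH2O.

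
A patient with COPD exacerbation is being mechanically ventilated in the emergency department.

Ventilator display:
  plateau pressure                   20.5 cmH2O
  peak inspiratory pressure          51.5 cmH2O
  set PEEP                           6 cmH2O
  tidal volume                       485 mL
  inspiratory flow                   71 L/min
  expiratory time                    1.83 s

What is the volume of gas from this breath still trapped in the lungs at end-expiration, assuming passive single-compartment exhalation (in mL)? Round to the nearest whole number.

60

Flow: 71 L/min ÷ 60 = 1.1833 L/s.
R = (PIP − Pplat)/V̇ = (51.5 − 20.5) / 1.1833 = 31.0/1.1833 = 26.198 cmH2O·s/L.
C = Vt/(Pplat − PEEP) = 485.0 / (20.5 − 6) = 485.0/14.5 = 33.448 mL/cmH2O.
τ = R × C = 26.198 × 0.03345 L/cmH2O = 0.8763 s.
Fraction remaining = e^(−Te/τ) = e^(−1.83/0.8763) = 0.1239.
Trapped volume = 485.0 × 0.1239 = 60.092 mL.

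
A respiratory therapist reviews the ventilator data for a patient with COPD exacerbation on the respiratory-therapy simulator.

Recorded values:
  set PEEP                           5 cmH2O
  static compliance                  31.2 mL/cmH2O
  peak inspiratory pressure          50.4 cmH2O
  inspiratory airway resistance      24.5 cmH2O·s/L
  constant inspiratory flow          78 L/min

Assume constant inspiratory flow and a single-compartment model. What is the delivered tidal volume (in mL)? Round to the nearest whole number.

Flow: 78 L/min ÷ 60 = 1.3 L/s.
Equation of motion (constant flow): PIP = Vt/C + R·V̇ + PEEP.
Vt/C = PIP − R·V̇ − PEEP = 50.4 − 31.85 − 5 = 13.55 cmH2O.
Vt = C × 13.55 = 31.2 × 13.55 = 422.76 mL.

423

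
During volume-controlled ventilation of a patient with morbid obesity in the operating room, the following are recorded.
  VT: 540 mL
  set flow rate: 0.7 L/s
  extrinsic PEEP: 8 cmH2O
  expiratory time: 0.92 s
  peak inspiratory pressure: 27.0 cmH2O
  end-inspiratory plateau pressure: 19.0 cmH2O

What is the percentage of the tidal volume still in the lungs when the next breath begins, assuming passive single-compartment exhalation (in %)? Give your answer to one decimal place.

R = (PIP − Pplat)/V̇ = (27.0 − 19.0) / 0.7 = 8.0/0.7 = 11.429 cmH2O·s/L.
C = Vt/(Pplat − PEEP) = 540.0 / (19.0 − 8) = 540.0/11.0 = 49.091 mL/cmH2O.
τ = R × C = 11.429 × 0.04909 L/cmH2O = 0.561 s.
Fraction remaining at end-expiration = e^(−Te/τ) = e^(−0.92/0.561) = 0.194 → 19.4%.

19.4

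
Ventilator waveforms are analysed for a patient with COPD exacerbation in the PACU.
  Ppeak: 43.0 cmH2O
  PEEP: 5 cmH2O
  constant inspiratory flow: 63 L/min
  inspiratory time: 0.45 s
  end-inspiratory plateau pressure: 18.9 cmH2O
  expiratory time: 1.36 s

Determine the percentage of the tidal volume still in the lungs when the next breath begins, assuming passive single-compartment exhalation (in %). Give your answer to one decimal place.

17.5

Flow: 63 L/min ÷ 60 = 1.05 L/s.
Vt = flow × Ti = 1.05 L/s × 0.45 s × 1000 mL/L = 472.5 mL.
R = (PIP − Pplat)/V̇ = (43.0 − 18.9) / 1.05 = 24.1/1.05 = 22.952 cmH2O·s/L.
C = Vt/(Pplat − PEEP) = 472.5 / (18.9 − 5) = 472.5/13.9 = 33.993 mL/cmH2O.
τ = R × C = 22.952 × 0.03399 L/cmH2O = 0.7801 s.
Fraction remaining at end-expiration = e^(−Te/τ) = e^(−1.36/0.7801) = 0.1749 → 17.49%.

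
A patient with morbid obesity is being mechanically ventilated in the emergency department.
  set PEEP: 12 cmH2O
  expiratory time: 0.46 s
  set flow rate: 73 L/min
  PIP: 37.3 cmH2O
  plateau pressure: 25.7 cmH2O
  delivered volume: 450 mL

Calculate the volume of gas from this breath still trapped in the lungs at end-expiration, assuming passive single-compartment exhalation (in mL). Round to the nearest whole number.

104

Flow: 73 L/min ÷ 60 = 1.2167 L/s.
R = (PIP − Pplat)/V̇ = (37.3 − 25.7) / 1.2167 = 11.6/1.2167 = 9.534 cmH2O·s/L.
C = Vt/(Pplat − PEEP) = 450.0 / (25.7 − 12) = 450.0/13.7 = 32.847 mL/cmH2O.
τ = R × C = 9.534 × 0.03285 L/cmH2O = 0.3132 s.
Fraction remaining = e^(−Te/τ) = e^(−0.46/0.3132) = 0.2302.
Trapped volume = 450.0 × 0.2302 = 103.59 mL.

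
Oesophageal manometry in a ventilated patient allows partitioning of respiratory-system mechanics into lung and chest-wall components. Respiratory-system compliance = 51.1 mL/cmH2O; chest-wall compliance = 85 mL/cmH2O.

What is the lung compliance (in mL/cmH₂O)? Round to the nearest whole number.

1/CL = 1/Crs − 1/Ccw.
1/CL = 1/51.1 − 1/85 = 0.007805.
CL = 128.12 mL/cmH2O.

128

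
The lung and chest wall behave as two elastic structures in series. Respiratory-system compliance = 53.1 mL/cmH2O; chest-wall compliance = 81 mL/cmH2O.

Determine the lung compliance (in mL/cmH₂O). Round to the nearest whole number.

154

1/CL = 1/Crs − 1/Ccw.
1/CL = 1/53.1 − 1/81 = 0.006487.
CL = 154.15 mL/cmH2O.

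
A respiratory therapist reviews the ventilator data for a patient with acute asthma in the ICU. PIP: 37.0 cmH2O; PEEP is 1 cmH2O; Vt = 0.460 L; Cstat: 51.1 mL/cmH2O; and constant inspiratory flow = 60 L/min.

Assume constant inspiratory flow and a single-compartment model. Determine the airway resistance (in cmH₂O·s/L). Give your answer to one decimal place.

Flow: 60 L/min ÷ 60 = 1 L/s.
Equation of motion (constant flow): PIP = Vt/C + R·V̇ + PEEP.
R·V̇ = PIP − Vt/C − PEEP = 37.0 − 460/51.1 − 1 = 37.0 − 9.002 − 1 = 26.998 cmH2O.
R = 26.998 / 1 = 26.998 cmH2O·s/L.

27.0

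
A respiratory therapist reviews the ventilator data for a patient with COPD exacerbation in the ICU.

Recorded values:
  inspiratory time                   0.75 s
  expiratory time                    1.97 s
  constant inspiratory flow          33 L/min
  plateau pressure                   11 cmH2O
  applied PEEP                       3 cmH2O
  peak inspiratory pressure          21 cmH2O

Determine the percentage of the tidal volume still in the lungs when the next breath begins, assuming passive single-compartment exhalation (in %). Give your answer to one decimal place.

12.2

Flow: 33 L/min ÷ 60 = 0.55 L/s.
Vt = flow × Ti = 0.55 L/s × 0.75 s × 1000 mL/L = 412.5 mL.
R = (PIP − Pplat)/V̇ = (21 − 11) / 0.55 = 10.0/0.55 = 18.182 cmH2O·s/L.
C = Vt/(Pplat − PEEP) = 412.5 / (11 − 3) = 412.5/8.0 = 51.563 mL/cmH2O.
τ = R × C = 18.182 × 0.05156 L/cmH2O = 0.9375 s.
Fraction remaining at end-expiration = e^(−Te/τ) = e^(−1.97/0.9375) = 0.1223 → 12.23%.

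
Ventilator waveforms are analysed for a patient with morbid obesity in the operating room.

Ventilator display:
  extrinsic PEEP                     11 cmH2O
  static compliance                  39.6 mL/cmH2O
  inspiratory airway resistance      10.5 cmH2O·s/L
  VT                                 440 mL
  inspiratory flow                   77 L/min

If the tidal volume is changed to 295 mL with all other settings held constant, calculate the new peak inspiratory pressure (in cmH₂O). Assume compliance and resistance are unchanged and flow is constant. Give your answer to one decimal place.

Flow: 77 L/min ÷ 60 = 1.2833 L/s.
PIP = Vt/C + R·V̇ + PEEP (constant-flow equation of motion).
Only the elastic term changes: ΔPIP = ΔVt / C = (295 − 440) / 39.6 = -3.662 cmH2O.
Original PIP = 440/39.6 + 10.5×1.2833 + 11 = 35.586 cmH2O; new PIP = 35.586 + (-3.662) = 31.924 cmH2O.

31.9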